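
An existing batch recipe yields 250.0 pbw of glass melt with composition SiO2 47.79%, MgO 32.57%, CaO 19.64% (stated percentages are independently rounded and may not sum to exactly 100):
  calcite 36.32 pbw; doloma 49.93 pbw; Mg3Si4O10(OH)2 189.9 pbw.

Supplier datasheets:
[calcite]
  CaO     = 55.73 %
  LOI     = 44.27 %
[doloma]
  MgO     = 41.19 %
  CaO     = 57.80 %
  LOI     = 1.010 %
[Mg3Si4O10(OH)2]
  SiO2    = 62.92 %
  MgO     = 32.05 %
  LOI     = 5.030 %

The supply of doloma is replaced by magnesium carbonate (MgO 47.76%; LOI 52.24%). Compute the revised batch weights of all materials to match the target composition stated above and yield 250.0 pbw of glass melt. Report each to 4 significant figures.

Revised batch per 250.0 pbw glass melt:
  calcite: 88.10 pbw
  magnesium carbonate: 43.06 pbw
  Mg3Si4O10(OH)2: 189.9 pbw
Total batch = 321.1 pbw; LOI loss = 71.05 pbw

The working math keeps full precision end to end. Working values are shown, with 4-significant-figure rounding, in the working. Every reported figure receives exactly one rounding. The derived quantities (the yield, glass mass, ignition loss, the three compositions, the totals) are computed using the weight values for 250.0 pbw of glass in full precision, precisely as stated by question or answer.
Oxide-by-oxide targets in 250.0 pbw glass melt:
  SiO2: 47.79% × 250.0 = 119.5 pbw
  MgO: 32.57% × 250.0 = 81.42 pbw
  CaO: 19.64% × 250.0 = 49.10 pbw
Sums-versus-targets review applying the batch weights above, for the quoted basis mass (oxide sums agree with the targets given rounding of the digits):
  SiO2: 189.9·0.6292 = 119.5 pbw (target 119.5 pbw)
  MgO: 43.06·0.4776 + 189.9·0.3205 = 81.43 pbw (target 81.42 pbw)
  CaO: 88.10·0.5573 = 49.10 pbw (target 49.10 pbw)
Mass balance on the glass: total batch − LOI = 250.0 pbw (targets for the oxides total 250.0 pbw; against the stated basis, 250.0 pbw — any gap is answer rounding).
Summing the batch: Σ batch = 321.1 pbw; ignition loss, Σ(batch × LOI) = 71.05 pbw; as yield: glass ÷ batch → 77.87%.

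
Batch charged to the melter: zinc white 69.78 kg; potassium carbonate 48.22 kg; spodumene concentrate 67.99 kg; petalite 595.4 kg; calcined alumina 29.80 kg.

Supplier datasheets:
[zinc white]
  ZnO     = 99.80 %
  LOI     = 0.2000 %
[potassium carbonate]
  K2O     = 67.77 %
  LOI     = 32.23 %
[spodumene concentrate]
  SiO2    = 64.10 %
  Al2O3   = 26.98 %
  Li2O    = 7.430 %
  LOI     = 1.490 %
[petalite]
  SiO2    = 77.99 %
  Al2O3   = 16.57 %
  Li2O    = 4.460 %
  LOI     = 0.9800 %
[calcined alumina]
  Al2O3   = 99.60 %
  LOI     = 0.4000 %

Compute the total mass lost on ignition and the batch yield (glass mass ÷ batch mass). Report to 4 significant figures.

LOI loss = 22.65 kg; glass = 788.5 kg; yield = 97.21%

Values along the way are printed rounded off to 4 significant digits between the steps. All internal work carries full float precision at all times; each reported figure takes a single rounding; derived quantities are rebuilt starting from the weights at 788.5 kg of glass in full float precision (glass mass, the yield, the totals, five oxide percentages, ignition loss) as quoted within the question or the answer.
Material-by-material LOI:
  zinc white: 69.78 × 0.002000 = 0.1396 kg
  potassium carbonate: 48.22 × 0.3223 = 15.54 kg
  spodumene concentrate: 67.99 × 0.01490 = 1.013 kg
  petalite: 595.4 × 0.009800 = 5.835 kg
  calcined alumina: 29.80 × 0.004000 = 0.1192 kg
Total LOI = 22.65 kg
Glass = batch − LOI = 811.2 − 22.65 = 788.5 kg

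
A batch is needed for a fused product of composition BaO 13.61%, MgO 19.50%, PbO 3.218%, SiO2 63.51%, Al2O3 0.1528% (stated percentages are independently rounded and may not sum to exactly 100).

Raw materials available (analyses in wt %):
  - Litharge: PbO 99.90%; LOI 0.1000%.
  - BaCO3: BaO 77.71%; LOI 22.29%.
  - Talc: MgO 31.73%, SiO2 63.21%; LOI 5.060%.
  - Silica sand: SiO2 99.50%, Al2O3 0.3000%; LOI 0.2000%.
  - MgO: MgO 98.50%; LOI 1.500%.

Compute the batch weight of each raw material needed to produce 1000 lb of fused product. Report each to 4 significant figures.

The intermediate values are displayed (rounded to four significant digits) in the working — the whole derivation maintains full float precision from first step to last; exactly one rounding goes into every reported value; the derived quantities are computed at full precision (yield, the totals, ignition loss, the five compositions, glass mass) using the weight values at 1000 lb of glass exactly as printed in the question or the answer.
Target oxide masses per 1000 lb fused product:
  BaO: 13.61% × 1000 = 136.1 lb
  MgO: 19.50% × 1000 = 195.0 lb
  PbO: 3.218% × 1000 = 32.18 lb
  SiO2: 63.51% × 1000 = 635.1 lb
  Al2O3: 0.1528% × 1000 = 1.528 lb
Balance tally, oxide-wise, on the weights just shown, on the stated basis (sum by sum, the targets are met once rounding is allowed for):
  BaO: 175.1·0.7771 = 136.1 lb (target 136.1 lb)
  MgO: 203.0·0.3173 + 132.6·0.9850 = 195.0 lb (target 195.0 lb)
  PbO: 32.21·0.9990 = 32.18 lb (target 32.18 lb)
  SiO2: 203.0·0.6321 + 509.3·0.9950 = 635.1 lb (target 635.1 lb)
  Al2O3: 509.3·0.003000 = 1.528 lb (target 1.528 lb)
The glass-mass cross-check: net batch after ignition = 999.9 lb (oxide target masses add up to 999.9 lb; the stated basis being 1000 lb — deltas are rounding alone).
Batch total: Σ batch = 1052 lb; LOI removed, Σ of batch·LOI: 52.34 lb; yield = glass ÷ total batch = 95.03%.

Batch per 1000 lb fused product:
  Litharge: 32.21 lb
  BaCO3: 175.1 lb
  Talc: 203.0 lb
  Silica sand: 509.3 lb
  MgO: 132.6 lb
Total batch = 1052 lb; LOI loss = 52.34 lb; yield = 95.03%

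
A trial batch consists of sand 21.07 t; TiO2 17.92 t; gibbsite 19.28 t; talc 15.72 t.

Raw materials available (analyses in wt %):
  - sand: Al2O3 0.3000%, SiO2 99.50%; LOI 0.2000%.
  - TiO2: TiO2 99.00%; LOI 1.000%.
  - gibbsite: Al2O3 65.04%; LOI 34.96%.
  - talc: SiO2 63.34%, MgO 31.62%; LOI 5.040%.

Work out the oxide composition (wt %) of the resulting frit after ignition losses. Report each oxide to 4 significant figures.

The intermediate values are displayed (rounded to four significant digits) in the working — each numeric step holds exact precision at each step; every reported result is rounded once only; the derived quantities (glass mass, four oxide percentages, ignition loss, yield, totals) are rebuilt in full float precision from the batch weights per 66.24 t of glass as quoted within question or answer.
Delivered oxide masses:
  Al2O3: 21.07·0.003000 + 19.28·0.6504 = 12.60 t
  SiO2: 21.07·0.9950 + 15.72·0.6334 = 30.92 t
  MgO: 15.72·0.3162 = 4.971 t
  TiO2: 17.92·0.9900 = 17.74 t
LOI: 21.07·0.002000 + 17.92·0.01000 + 19.28·0.3496 + 15.72·0.05040 = 7.754 t
Glass = total batch minus LOI = 73.99 − 7.754 = 66.24 t (equal to the oxide-mass sum)
wt %: oxide over glass, times 100

Glass mass = 66.24 t (batch 73.99 − LOI 7.754).
Composition: Al2O3 19.03%, SiO2 46.68%, MgO 7.504%, TiO2 26.78%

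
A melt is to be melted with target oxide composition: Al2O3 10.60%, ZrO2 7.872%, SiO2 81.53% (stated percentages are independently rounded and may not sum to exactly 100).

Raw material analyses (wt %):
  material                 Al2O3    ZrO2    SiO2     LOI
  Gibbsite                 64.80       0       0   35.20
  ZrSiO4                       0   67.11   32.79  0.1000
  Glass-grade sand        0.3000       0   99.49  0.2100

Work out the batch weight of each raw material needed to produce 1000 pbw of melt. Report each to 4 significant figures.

The whole derivation maintains exact precision at all times — in-progress results appear with 4-significant-digit rounding as written — a single rounding completes each reported result; the derived quantities, including yield, ignition loss, glass mass, totals, the three compositions, are recomputed starting from the weights per 1000 pbw of glass in full float precision, as quoted within either problem or answer.
Target masses of each oxide per 1000 pbw melt:
  Al2O3: 10.60% × 1000 = 106.0 pbw
  ZrO2: 7.872% × 1000 = 78.72 pbw
  SiO2: 81.53% × 1000 = 815.3 pbw
Mass-balance tally per oxide applying the batch weights above, for the quoted basis mass (every target is met by its sum within answer rounding):
  Al2O3: 160.0·0.6480 + 780.8·0.003000 = 106.0 pbw (target 106.0 pbw)
  ZrO2: 117.3·0.6711 = 78.72 pbw (target 78.72 pbw)
  SiO2: 117.3·0.3279 + 780.8·0.9949 = 815.3 pbw (target 815.3 pbw)
Glass-mass closure: batch Σ − ignition loss = 1000 pbw (the targets, summed, come to 1000 pbw; with the basis standing at 1000 pbw — differing by rounding only).
Whole-batch sum: Σ batch = 1058 pbw; the LOI term Σ batch·LOI equals 58.08 pbw; yield, glass over the total, = 94.51%.

Batch per 1000 pbw melt:
  Gibbsite: 160.0 pbw
  ZrSiO4: 117.3 pbw
  Glass-grade sand: 780.8 pbw
Total batch = 1058 pbw; LOI loss = 58.08 pbw; yield = 94.51%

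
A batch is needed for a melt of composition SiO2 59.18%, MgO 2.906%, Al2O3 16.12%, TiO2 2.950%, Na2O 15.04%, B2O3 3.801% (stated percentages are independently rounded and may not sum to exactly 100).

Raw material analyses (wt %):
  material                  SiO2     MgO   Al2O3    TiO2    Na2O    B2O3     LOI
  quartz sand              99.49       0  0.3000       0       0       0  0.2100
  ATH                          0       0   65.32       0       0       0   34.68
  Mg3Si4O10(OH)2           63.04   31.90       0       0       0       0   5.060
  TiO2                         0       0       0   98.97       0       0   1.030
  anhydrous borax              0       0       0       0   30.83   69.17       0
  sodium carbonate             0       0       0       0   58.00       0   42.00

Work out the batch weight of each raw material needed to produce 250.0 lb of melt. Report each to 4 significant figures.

Batch per 250.0 lb melt:
  quartz sand: 134.3 lb
  ATH: 61.08 lb
  Mg3Si4O10(OH)2: 22.77 lb
  TiO2: 7.452 lb
  anhydrous borax: 13.74 lb
  sodium carbonate: 57.53 lb
Total batch = 296.9 lb; LOI loss = 46.86 lb; yield = 84.22%

All arithmetic keeps full float precision at every stage. The intermediate values are printed (rounded to 4 significant figures) between the steps; every reported result takes exactly one rounding; the derived quantities are carried in full precision (yield, totals, the six compositions, glass mass, ignition loss) from the weighed amounts for 250.0 lb of glass as given in the question or the answer.
Per-oxide target masses for 250.0 lb melt:
  SiO2: 59.18% × 250.0 = 148.0 lb
  MgO: 2.906% × 250.0 = 7.265 lb
  Al2O3: 16.12% × 250.0 = 40.30 lb
  TiO2: 2.950% × 250.0 = 7.375 lb
  Na2O: 15.04% × 250.0 = 37.60 lb
  B2O3: 3.801% × 250.0 = 9.502 lb
Verifying the oxide balance from the weights as reported, versus the basis set out (oxide sums agree with the targets modulo rounding of the values):
  SiO2: 134.3·0.9949 + 22.77·0.6304 = 148.0 lb (target 148.0 lb)
  MgO: 22.77·0.3190 = 7.264 lb (target 7.265 lb)
  Al2O3: 134.3·0.003000 + 61.08·0.6532 = 40.30 lb (target 40.30 lb)
  TiO2: 7.452·0.9897 = 7.375 lb (target 7.375 lb)
  Na2O: 13.74·0.3083 + 57.53·0.5800 = 37.60 lb (target 37.60 lb)
  B2O3: 13.74·0.6917 = 9.504 lb (target 9.502 lb)
Glass-mass bookkeeping: the batch minus its LOI: 250.0 lb (per-oxide target masses sum to 250.0 lb; versus the stated basis of 250.0 lb — differing by rounding only).
Total batch = Σ batch = 296.9 lb; LOI removed, Σ of batch·LOI: 46.86 lb; yield: glass divided by total = 84.22%.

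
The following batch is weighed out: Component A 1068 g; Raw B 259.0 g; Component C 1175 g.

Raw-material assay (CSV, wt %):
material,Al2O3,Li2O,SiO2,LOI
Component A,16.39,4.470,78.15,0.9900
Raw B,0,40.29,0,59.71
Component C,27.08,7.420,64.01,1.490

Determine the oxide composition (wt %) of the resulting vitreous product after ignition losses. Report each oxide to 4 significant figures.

Glass mass = 2319 g (batch 2502 − LOI 182.7).
Composition: Al2O3 21.27%, Li2O 10.32%, SiO2 68.42%

In-progress results appear rounded to 4 significant digits across the worked steps; each numeric step keeps full precision in every operation; every reported value is rounded exactly once. Derived quantities (the yield, net glass mass, LOI, three oxide percentages, totals) are rebuilt at exact precision using the weight values on 2319 g of glass, as quoted within the problem or answer text.
Oxide-by-oxide delivered mass:
  Al2O3: 1068·0.1639 + 1175·0.2708 = 493.2 g
  Li2O: 1068·0.04470 + 259.0·0.4029 + 1175·0.07420 = 239.3 g
  SiO2: 1068·0.7815 + 1175·0.6401 = 1587 g
LOI: 1068·0.009900 + 259.0·0.5971 + 1175·0.01490 = 182.7 g
The glass mass, total less LOI, = 2502 − 182.7 = 2319 g (= Σ oxide masses)
wt % = 100 × oxide mass / glass mass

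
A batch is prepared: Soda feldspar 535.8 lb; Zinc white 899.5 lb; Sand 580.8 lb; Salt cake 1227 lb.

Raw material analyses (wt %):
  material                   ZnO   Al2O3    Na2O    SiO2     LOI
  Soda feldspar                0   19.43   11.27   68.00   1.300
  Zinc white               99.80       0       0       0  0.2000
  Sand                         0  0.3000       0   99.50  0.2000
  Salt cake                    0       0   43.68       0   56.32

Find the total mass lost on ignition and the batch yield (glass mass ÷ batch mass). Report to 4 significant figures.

The working math runs at full float precision through the solve; rounding to 4 significant figures governs each intermediate as shown — each reported value is rounded exactly once; the derived quantities (glass mass, yield, the four compositions, LOI, totals) are computed at full float precision starting from the weights at 2542 lb of glass precisely as stated by question or answer.
LOI of each material in turn:
  Soda feldspar: 535.8 × 0.01300 = 6.965 lb
  Zinc white: 899.5 × 0.002000 = 1.799 lb
  Sand: 580.8 × 0.002000 = 1.162 lb
  Salt cake: 1227 × 0.5632 = 691.0 lb
Total LOI = 701.0 lb
Glass = batch − LOI = 3243 − 701.0 = 2542 lb

LOI loss = 701.0 lb; glass = 2542 lb; yield = 78.39%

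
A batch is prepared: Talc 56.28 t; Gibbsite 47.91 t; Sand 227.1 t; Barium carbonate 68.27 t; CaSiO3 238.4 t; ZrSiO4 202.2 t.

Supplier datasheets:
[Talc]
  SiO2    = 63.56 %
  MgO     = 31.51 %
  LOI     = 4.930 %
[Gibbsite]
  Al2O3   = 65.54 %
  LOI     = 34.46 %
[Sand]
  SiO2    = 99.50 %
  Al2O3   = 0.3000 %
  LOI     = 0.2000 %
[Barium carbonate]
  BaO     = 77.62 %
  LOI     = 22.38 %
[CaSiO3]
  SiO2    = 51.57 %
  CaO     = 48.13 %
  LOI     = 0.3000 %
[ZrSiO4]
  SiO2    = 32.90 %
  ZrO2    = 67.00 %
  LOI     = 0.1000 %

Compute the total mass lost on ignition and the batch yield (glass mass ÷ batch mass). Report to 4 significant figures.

Mid-chain values are printed (rounded to 4 significant figures) alongside each step. Each numeric step keeps exact precision end to end. Every reported number carries a single rounding; derived quantities, which include the yield, six oxide percentages, net glass mass, ignition loss, the totals, are carried in full precision, as quoted within problem or answer, from the batch weights per 804.2 t of glass.
Per-material ignition loss:
  Talc: 56.28 × 0.04930 = 2.775 t
  Gibbsite: 47.91 × 0.3446 = 16.51 t
  Sand: 227.1 × 0.002000 = 0.4542 t
  Barium carbonate: 68.27 × 0.2238 = 15.28 t
  CaSiO3: 238.4 × 0.003000 = 0.7152 t
  ZrSiO4: 202.2 × 0.001000 = 0.2022 t
Total LOI = 35.93 t
Glass = batch − LOI = 840.2 − 35.93 = 804.2 t

LOI loss = 35.93 t; glass = 804.2 t; yield = 95.72%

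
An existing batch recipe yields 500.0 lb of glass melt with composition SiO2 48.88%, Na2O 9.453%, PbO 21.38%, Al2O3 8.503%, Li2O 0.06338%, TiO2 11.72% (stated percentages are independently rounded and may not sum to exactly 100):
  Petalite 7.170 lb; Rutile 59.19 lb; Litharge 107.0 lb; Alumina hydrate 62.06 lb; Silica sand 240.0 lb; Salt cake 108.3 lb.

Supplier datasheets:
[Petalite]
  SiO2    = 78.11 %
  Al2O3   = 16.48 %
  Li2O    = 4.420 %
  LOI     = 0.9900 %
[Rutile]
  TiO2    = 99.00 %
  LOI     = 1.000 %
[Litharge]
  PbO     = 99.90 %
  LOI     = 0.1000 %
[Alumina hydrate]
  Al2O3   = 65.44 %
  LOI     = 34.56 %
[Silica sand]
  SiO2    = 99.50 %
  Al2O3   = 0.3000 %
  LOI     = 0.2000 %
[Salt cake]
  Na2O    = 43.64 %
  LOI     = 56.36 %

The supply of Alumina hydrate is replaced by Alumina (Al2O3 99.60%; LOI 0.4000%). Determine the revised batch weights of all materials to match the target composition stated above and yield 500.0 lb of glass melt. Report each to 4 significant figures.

The working math carries full precision at each step. Intermediates are printed rounded to 4 significant digits at each printed step. Each reported figure carries a single rounding. The derived quantities (six oxide percentages, glass mass, totals, ignition loss, yield) are recomputed in full float precision from the batch weights per 500.0 lb of glass, exactly as shown in the problem or answer text.
Oxide-by-oxide targets in 500.0 lb glass melt:
  SiO2: 48.88% × 500.0 = 244.4 lb
  Na2O: 9.453% × 500.0 = 47.26 lb
  PbO: 21.38% × 500.0 = 106.9 lb
  Al2O3: 8.503% × 500.0 = 42.52 lb
  Li2O: 0.06338% × 500.0 = 0.3169 lb
  TiO2: 11.72% × 500.0 = 58.60 lb
Verifying the oxide balance given the weights on record, on the stated basis (summed amounts equal target values exact up to rounding of places):
  SiO2: 7.170·0.7811 + 240.0·0.9950 = 244.4 lb (target 244.4 lb)
  Na2O: 108.3·0.4364 = 47.26 lb (target 47.26 lb)
  PbO: 107.0·0.9990 = 106.9 lb (target 106.9 lb)
  Al2O3: 7.170·0.1648 + 40.78·0.9960 + 240.0·0.003000 = 42.52 lb (target 42.52 lb)
  Li2O: 7.170·0.04420 = 0.3169 lb (target 0.3169 lb)
  TiO2: 59.19·0.9900 = 58.60 lb (target 58.60 lb)
Glass-mass bookkeeping: total charge less LOI = 500.0 lb (the Σ of target masses is 500.0 lb; with the basis standing at 500.0 lb — a pure rounding effect).
Total batch = Σ batch = 562.4 lb; loss to ignition Σ batch·LOI = 62.45 lb; yield, glass over the total, = 88.90%.

Revised batch per 500.0 lb glass melt:
  Petalite: 7.170 lb
  Rutile: 59.19 lb
  Litharge: 107.0 lb
  Alumina: 40.78 lb
  Silica sand: 240.0 lb
  Salt cake: 108.3 lb
Total batch = 562.4 lb; LOI loss = 62.45 lb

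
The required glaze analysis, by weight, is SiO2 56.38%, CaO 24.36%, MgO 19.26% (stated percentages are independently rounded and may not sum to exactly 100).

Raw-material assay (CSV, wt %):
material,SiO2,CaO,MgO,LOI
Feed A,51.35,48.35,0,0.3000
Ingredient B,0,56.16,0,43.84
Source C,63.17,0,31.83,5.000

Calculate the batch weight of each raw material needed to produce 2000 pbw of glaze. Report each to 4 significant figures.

Batch per 2000 pbw glaze:
  Feed A: 707.2 pbw
  Ingredient B: 258.7 pbw
  Source C: 1210 pbw
Total batch = 2176 pbw; LOI loss = 176.0 pbw; yield = 91.91%

Mid-chain values are printed, rounded to 4 significant figures, alongside each step; all arithmetic carries full float precision through every step; each reported result includes exactly one rounding — the derived quantities (net glass mass, yield, the three compositions, ignition loss, totals) are computed starting from the weights on 2000 pbw of glass in full precision, as they appear in the question or the answer.
Oxide-by-oxide targets in 2000 pbw glaze:
  SiO2: 56.38% × 2000 = 1128 pbw
  CaO: 24.36% × 2000 = 487.2 pbw
  MgO: 19.26% × 2000 = 385.2 pbw
Per-oxide balance check given the weights on record, relative to the basis at hand (delivered sums recover each target up to rounding of the answer):
  SiO2: 707.2·0.5135 + 1210·0.6317 = 1128 pbw (target 1128 pbw)
  CaO: 707.2·0.4835 + 258.7·0.5616 = 487.2 pbw (target 487.2 pbw)
  MgO: 1210·0.3183 = 385.1 pbw (target 385.2 pbw)
Auditing the glass mass value: net batch after ignition = 2000 pbw (summing oxide targets gives 2000 pbw; with the basis standing at 2000 pbw — rounding explains the deltas).
Whole-batch sum: Σ batch = 2176 pbw; the LOI term Σ batch·LOI equals 176.0 pbw; as yield: glass ÷ batch → 91.91%.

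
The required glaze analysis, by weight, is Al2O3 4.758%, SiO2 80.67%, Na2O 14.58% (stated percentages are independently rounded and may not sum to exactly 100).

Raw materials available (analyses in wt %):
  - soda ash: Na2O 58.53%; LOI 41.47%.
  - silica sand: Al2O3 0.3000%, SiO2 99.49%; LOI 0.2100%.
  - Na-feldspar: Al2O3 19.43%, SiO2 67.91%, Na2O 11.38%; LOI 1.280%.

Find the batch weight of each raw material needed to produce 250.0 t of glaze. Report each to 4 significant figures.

Batch per 250.0 t glaze:
  soda ash: 50.86 t
  silica sand: 162.6 t
  Na-feldspar: 58.71 t
Total batch = 272.2 t; LOI loss = 22.18 t; yield = 91.85%

Working values are printed, rounded to 4 significant digits, on the page. All arithmetic keeps full float precision throughout. Each reported value is rounded just once. The derived quantities, which include three oxide percentages, yield, ignition loss, totals, net glass mass, are carried at exact precision, as set out in either problem or answer, starting from the weights on 250.0 t of glass.
Oxide-by-oxide targets in 250.0 t glaze:
  Al2O3: 4.758% × 250.0 = 11.90 t
  SiO2: 80.67% × 250.0 = 201.7 t
  Na2O: 14.58% × 250.0 = 36.45 t
Verifying the oxide balance from the weights as reported, relative to the basis at hand (oxide sums agree with the targets exact up to rounding of places):
  Al2O3: 162.6·0.003000 + 58.71·0.1943 = 11.90 t (target 11.90 t)
  SiO2: 162.6·0.9949 + 58.71·0.6791 = 201.6 t (target 201.7 t)
  Na2O: 50.86·0.5853 + 58.71·0.1138 = 36.45 t (target 36.45 t)
Glass-mass bookkeeping: net batch after ignition = 250.0 t (summing oxide targets gives 250.0 t; stated basis 250.0 t — any gap is answer rounding).
Whole-batch sum: Σ batch = 272.2 t; the LOI term Σ batch·LOI equals 22.18 t; yield = glass ÷ total batch = 91.85%.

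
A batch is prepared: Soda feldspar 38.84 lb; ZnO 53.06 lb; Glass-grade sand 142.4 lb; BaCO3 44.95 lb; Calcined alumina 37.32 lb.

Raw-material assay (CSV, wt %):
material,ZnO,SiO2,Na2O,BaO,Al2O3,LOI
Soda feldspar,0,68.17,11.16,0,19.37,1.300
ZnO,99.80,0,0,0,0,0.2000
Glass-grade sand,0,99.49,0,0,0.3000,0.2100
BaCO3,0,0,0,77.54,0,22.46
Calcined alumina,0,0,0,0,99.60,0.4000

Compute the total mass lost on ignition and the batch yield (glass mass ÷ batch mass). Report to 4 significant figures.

Every computation keeps exact precision through the solve. Mid-chain values appear, rounded to four significant digits, in the working; exactly one rounding is applied to each reported result. The derived quantities, which include LOI, yield, five oxide percentages, totals, net glass mass, are rebuilt in full precision, exactly as shown in question or answer, starting from the weights per 305.4 lb of glass.
Loss on ignition, line by line:
  Soda feldspar: 38.84 × 0.01300 = 0.5049 lb
  ZnO: 53.06 × 0.002000 = 0.1061 lb
  Glass-grade sand: 142.4 × 0.002100 = 0.2990 lb
  BaCO3: 44.95 × 0.2246 = 10.10 lb
  Calcined alumina: 37.32 × 0.004000 = 0.1493 lb
Total LOI = 11.16 lb
Glass = batch − LOI = 316.6 − 11.16 = 305.4 lb

LOI loss = 11.16 lb; glass = 305.4 lb; yield = 96.48%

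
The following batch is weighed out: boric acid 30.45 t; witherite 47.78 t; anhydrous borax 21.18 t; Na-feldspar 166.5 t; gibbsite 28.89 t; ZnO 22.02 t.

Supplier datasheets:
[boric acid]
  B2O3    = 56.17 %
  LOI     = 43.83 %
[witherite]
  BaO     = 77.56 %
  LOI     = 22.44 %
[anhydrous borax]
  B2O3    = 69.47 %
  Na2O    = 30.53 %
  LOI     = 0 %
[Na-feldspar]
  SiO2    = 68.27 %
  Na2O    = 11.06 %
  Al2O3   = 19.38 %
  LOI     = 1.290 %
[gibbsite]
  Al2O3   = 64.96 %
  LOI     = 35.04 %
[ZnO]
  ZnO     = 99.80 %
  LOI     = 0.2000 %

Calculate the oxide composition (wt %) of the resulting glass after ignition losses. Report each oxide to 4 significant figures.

Glass mass = 280.4 t (batch 316.8 − LOI 36.38).
Composition: SiO2 40.53%, B2O3 11.35%, Na2O 8.872%, BaO 13.21%, Al2O3 18.20%, ZnO 7.836%

Intermediates are printed, with 4-significant-digit rounding, on the page — the whole derivation maintains exact precision in every operation. Each reported result carries a single rounding — all derived quantities are carried in full precision (net glass mass, the six compositions, totals, ignition loss, the yield) from the batch weights on 280.4 t of glass, as given in question or answer.
What the batch supplies per oxide:
  SiO2: 166.5·0.6827 = 113.7 t
  B2O3: 30.45·0.5617 + 21.18·0.6947 = 31.82 t
  Na2O: 21.18·0.3053 + 166.5·0.1106 = 24.88 t
  BaO: 47.78·0.7756 = 37.06 t
  Al2O3: 166.5·0.1938 + 28.89·0.6496 = 51.03 t
  ZnO: 22.02·0.9980 = 21.98 t
LOI: 30.45·0.4383 + 47.78·0.2244 + 166.5·0.01290 + 28.89·0.3504 + 22.02·0.002000 = 36.38 t
Net of LOI, the glass mass = 316.8 − 36.38 = 280.4 t (consistent with Σ oxide mass)
each wt % is 100 × oxide ÷ glass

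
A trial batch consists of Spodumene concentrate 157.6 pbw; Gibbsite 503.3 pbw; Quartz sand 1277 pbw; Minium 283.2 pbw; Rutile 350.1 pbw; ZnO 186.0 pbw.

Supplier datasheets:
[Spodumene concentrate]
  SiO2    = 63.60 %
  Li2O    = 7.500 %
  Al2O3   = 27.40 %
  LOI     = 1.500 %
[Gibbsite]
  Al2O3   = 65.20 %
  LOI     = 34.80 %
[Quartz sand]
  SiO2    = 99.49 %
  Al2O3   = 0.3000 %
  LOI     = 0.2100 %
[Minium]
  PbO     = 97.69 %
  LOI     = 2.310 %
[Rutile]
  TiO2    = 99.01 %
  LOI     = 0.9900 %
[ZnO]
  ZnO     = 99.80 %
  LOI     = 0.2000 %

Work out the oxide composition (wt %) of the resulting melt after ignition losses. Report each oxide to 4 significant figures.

Glass mass = 2567 pbw (batch 2757 − LOI 190.6).
Composition: PbO 10.78%, SiO2 53.41%, Li2O 0.4605%, ZnO 7.232%, TiO2 13.51%, Al2O3 14.62%

The whole derivation holds exact precision in every operation. The intermediate values appear rounded off to 4 significant digits alongside each step. Each reported value sees exactly one rounding — derived quantities, including totals, the six compositions, net glass mass, LOI, yield, are rebuilt from the weighed amounts on 2567 pbw of glass at exact precision as set out in either problem or answer.
Oxide-by-oxide delivered mass:
  PbO: 283.2·0.9769 = 276.7 pbw
  SiO2: 157.6·0.6360 + 1277·0.9949 = 1371 pbw
  Li2O: 157.6·0.07500 = 11.82 pbw
  ZnO: 186.0·0.9980 = 185.6 pbw
  TiO2: 350.1·0.9901 = 346.6 pbw
  Al2O3: 157.6·0.2740 + 503.3·0.6520 + 1277·0.003000 = 375.2 pbw
LOI: 157.6·0.01500 + 503.3·0.3480 + 1277·0.002100 + 283.2·0.02310 + 350.1·0.009900 + 186.0·0.002000 = 190.6 pbw
batch − LOI leaves glass = 2757 − 190.6 = 2567 pbw (consistent with Σ oxide mass)
wt %: oxide over glass, times 100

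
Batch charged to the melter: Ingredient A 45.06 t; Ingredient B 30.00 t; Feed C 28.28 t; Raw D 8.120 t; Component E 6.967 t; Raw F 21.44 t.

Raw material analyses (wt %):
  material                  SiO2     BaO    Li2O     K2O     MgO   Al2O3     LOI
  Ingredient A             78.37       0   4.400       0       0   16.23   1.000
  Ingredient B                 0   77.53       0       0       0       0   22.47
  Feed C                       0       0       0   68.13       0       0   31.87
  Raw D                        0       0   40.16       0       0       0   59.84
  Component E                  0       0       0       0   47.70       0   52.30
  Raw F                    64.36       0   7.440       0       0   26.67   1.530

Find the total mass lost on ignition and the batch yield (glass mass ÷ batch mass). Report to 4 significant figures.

In-progress results are shown rounded off to 4 significant figures in the printout; all internal work carries full precision in every operation. Every reported figure is rounded exactly once; derived quantities, which include net glass mass, ignition loss, the six compositions, the yield, the totals, are carried in exact precision, as quoted within either problem or answer, starting from the weights per 114.8 t of glass.
LOI of each material in turn:
  Ingredient A: 45.06 × 0.01000 = 0.4506 t
  Ingredient B: 30.00 × 0.2247 = 6.741 t
  Feed C: 28.28 × 0.3187 = 9.013 t
  Raw D: 8.120 × 0.5984 = 4.859 t
  Component E: 6.967 × 0.5230 = 3.644 t
  Raw F: 21.44 × 0.01530 = 0.3280 t
Total LOI = 25.04 t
Glass = batch − LOI = 139.9 − 25.04 = 114.8 t

LOI loss = 25.04 t; glass = 114.8 t; yield = 82.10%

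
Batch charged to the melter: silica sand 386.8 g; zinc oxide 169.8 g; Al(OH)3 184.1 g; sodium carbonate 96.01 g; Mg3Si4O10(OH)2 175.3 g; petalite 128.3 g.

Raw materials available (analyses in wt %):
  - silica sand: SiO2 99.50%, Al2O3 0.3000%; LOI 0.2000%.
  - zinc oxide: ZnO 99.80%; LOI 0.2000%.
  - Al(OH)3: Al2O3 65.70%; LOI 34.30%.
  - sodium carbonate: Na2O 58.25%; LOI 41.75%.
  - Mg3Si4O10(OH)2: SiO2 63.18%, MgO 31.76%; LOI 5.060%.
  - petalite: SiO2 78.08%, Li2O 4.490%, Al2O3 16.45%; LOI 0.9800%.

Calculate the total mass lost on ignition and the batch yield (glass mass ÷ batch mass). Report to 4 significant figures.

LOI loss = 114.5 g; glass = 1026 g; yield = 89.96%

In-progress results are rounded to 4 significant figures when quoted — every computation runs at exact precision through every step; exactly one rounding is applied to each reported figure. Derived quantities (ignition loss, the totals, six oxide percentages, net glass mass, the yield) are computed from the batch weights for 1026 g of glass at exact precision precisely as stated by question or answer.
Loss on ignition, line by line:
  silica sand: 386.8 × 0.002000 = 0.7736 g
  zinc oxide: 169.8 × 0.002000 = 0.3396 g
  Al(OH)3: 184.1 × 0.3430 = 63.15 g
  sodium carbonate: 96.01 × 0.4175 = 40.08 g
  Mg3Si4O10(OH)2: 175.3 × 0.05060 = 8.870 g
  petalite: 128.3 × 0.009800 = 1.257 g
Total LOI = 114.5 g
Glass = batch − LOI = 1140 − 114.5 = 1026 g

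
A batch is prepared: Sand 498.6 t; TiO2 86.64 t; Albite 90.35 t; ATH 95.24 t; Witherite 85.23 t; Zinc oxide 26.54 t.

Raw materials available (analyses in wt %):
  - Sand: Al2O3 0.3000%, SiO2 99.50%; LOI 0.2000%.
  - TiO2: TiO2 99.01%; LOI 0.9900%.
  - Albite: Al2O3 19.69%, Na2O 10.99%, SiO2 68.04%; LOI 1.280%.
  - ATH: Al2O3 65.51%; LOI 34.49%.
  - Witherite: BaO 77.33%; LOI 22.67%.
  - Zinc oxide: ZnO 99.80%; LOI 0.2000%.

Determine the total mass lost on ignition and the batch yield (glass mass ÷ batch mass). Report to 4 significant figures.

LOI loss = 55.23 t; glass = 827.4 t; yield = 93.74%

Intermediates are shown, with 4-significant-digit rounding, alongside each step; all arithmetic keeps full precision at each step — every reported value receives exactly one rounding; the derived quantities (glass mass, totals, the yield, six oxide percentages, ignition loss) are carried in full precision using the weight values on 827.4 t of glass, exactly as shown in problem or answer.
Ignition loss by material:
  Sand: 498.6 × 0.002000 = 0.9972 t
  TiO2: 86.64 × 0.009900 = 0.8577 t
  Albite: 90.35 × 0.01280 = 1.156 t
  ATH: 95.24 × 0.3449 = 32.85 t
  Witherite: 85.23 × 0.2267 = 19.32 t
  Zinc oxide: 26.54 × 0.002000 = 0.05308 t
Total LOI = 55.23 t
Glass = batch − LOI = 882.6 − 55.23 = 827.4 t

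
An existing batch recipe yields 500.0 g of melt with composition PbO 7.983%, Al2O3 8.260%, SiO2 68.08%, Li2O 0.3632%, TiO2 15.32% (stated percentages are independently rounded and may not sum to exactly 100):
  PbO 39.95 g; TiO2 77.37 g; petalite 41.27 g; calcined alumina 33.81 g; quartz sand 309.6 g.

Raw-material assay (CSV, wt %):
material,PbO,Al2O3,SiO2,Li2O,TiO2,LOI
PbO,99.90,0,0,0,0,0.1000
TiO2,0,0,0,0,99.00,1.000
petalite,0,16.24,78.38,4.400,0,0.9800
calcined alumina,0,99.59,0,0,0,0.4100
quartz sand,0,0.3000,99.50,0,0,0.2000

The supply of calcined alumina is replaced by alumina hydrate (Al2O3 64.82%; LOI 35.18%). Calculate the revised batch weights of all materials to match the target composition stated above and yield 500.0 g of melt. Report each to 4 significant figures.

Values along the way are printed, rounded to 4 significant digits, on the page — each numeric step maintains full precision at each step. Every reported value includes exactly one rounding — derived quantities, which include five oxide percentages, glass mass, totals, the yield, ignition loss, are recomputed in full float precision, precisely as stated by the problem or answer text, using the weight values per 500.0 g of glass.
Oxide-by-oxide targets in 500.0 g melt:
  PbO: 7.983% × 500.0 = 39.92 g
  Al2O3: 8.260% × 500.0 = 41.30 g
  SiO2: 68.08% × 500.0 = 340.4 g
  Li2O: 0.3632% × 500.0 = 1.816 g
  TiO2: 15.32% × 500.0 = 76.60 g
Checking each oxide sum with the batch weights as given, relative to the basis at hand (oxide sums agree with the targets once rounding is allowed for):
  PbO: 39.95·0.9990 = 39.91 g (target 39.92 g)
  Al2O3: 41.27·0.1624 + 51.94·0.6482 + 309.6·0.003000 = 41.30 g (target 41.30 g)
  SiO2: 41.27·0.7838 + 309.6·0.9950 = 340.4 g (target 340.4 g)
  Li2O: 41.27·0.04400 = 1.816 g (target 1.816 g)
  TiO2: 77.37·0.9900 = 76.60 g (target 76.60 g)
The glass-mass cross-check: the batch minus its LOI: 500.0 g (per-oxide target masses sum to 500.0 g; basis as stated: 500.0 g — rounding explains the deltas).
Batch grand total — Σ batch = 520.1 g; loss to ignition Σ batch·LOI = 20.11 g; yield: glass divided by total = 96.13%.

Revised batch per 500.0 g melt:
  PbO: 39.95 g
  TiO2: 77.37 g
  petalite: 41.27 g
  alumina hydrate: 51.94 g
  quartz sand: 309.6 g
Total batch = 520.1 g; LOI loss = 20.11 g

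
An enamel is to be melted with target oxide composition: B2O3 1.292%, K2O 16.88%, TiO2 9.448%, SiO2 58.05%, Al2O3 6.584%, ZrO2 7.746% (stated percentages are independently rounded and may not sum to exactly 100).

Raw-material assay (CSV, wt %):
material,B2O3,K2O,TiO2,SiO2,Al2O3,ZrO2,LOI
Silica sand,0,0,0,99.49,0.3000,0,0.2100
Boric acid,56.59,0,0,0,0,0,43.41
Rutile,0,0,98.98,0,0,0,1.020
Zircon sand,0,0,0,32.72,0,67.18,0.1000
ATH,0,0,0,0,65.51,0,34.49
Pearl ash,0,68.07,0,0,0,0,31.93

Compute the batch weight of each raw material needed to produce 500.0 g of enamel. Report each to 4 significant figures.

Every computation runs at exact precision from first step to last — mid-chain values appear (rounded to four significant digits) in the printout. Each reported figure sees exactly one rounding — the derived quantities, including six oxide percentages, the totals, glass mass, ignition loss, yield, are re-derived using the weight values at 500.0 g of glass at full precision as they appear in question or answer.
Target oxide masses per 500.0 g enamel:
  B2O3: 1.292% × 500.0 = 6.460 g
  K2O: 16.88% × 500.0 = 84.40 g
  TiO2: 9.448% × 500.0 = 47.24 g
  SiO2: 58.05% × 500.0 = 290.2 g
  Al2O3: 6.584% × 500.0 = 32.92 g
  ZrO2: 7.746% × 500.0 = 38.73 g
Checking each oxide sum working from each reported weight, under the basis named above (each sum matches its target mass once rounding is allowed for):
  B2O3: 11.42·0.5659 = 6.463 g (target 6.460 g)
  K2O: 124.0·0.6807 = 84.41 g (target 84.40 g)
  TiO2: 47.73·0.9898 = 47.24 g (target 47.24 g)
  SiO2: 272.8·0.9949 + 57.65·0.3272 = 290.3 g (target 290.2 g)
  Al2O3: 272.8·0.003000 + 49.00·0.6551 = 32.92 g (target 32.92 g)
  ZrO2: 57.65·0.6718 = 38.73 g (target 38.73 g)
Mass balance on the glass: total charge less LOI = 500.0 g (summing oxide targets gives 500.0 g; against the stated basis, 500.0 g — deltas are rounding alone).
Summing the batch: Σ batch = 562.6 g; loss to ignition Σ batch·LOI = 62.57 g; glass ÷ batch gives a yield of 88.88%.

Batch per 500.0 g enamel:
  Silica sand: 272.8 g
  Boric acid: 11.42 g
  Rutile: 47.73 g
  Zircon sand: 57.65 g
  ATH: 49.00 g
  Pearl ash: 124.0 g
Total batch = 562.6 g; LOI loss = 62.57 g; yield = 88.88%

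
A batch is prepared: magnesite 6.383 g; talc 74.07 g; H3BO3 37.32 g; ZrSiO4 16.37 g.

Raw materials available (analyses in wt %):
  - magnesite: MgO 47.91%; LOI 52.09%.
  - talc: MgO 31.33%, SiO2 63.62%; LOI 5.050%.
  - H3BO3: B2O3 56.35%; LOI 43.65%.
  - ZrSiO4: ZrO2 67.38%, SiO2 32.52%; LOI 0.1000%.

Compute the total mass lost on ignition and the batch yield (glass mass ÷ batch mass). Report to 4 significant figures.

LOI loss = 23.37 g; glass = 110.8 g; yield = 82.58%

All arithmetic maintains full float precision from first step to last. Mid-chain values are shown, rounded to 4 significant digits, on the page — a single rounding finalizes every reported value — the derived quantities, including ignition loss, totals, the four compositions, the yield, glass mass, are recomputed from the batch weights per 110.8 g of glass in exact precision, exactly as printed in either problem or answer.
Per-material ignition loss:
  magnesite: 6.383 × 0.5209 = 3.325 g
  talc: 74.07 × 0.05050 = 3.741 g
  H3BO3: 37.32 × 0.4365 = 16.29 g
  ZrSiO4: 16.37 × 0.001000 = 0.01637 g
Total LOI = 23.37 g
Glass = batch − LOI = 134.1 − 23.37 = 110.8 g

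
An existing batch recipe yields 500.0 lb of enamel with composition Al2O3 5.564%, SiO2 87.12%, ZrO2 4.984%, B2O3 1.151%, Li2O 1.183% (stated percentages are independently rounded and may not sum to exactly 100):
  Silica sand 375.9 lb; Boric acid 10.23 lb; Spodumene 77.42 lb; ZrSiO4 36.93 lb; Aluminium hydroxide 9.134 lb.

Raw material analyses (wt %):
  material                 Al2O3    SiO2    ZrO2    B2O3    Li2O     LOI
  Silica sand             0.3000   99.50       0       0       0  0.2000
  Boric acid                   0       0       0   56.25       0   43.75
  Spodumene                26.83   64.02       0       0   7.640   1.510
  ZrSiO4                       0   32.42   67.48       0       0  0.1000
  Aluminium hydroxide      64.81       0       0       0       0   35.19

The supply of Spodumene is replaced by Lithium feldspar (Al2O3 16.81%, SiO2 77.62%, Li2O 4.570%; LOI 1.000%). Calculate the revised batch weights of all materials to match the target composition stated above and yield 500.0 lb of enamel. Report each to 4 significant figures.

Revised batch per 500.0 lb enamel:
  Silica sand: 324.8 lb
  Boric acid: 10.23 lb
  Lithium feldspar: 129.4 lb
  ZrSiO4: 36.93 lb
  Aluminium hydroxide: 7.851 lb
Total batch = 509.2 lb; LOI loss = 9.219 lb

Mid-chain values are displayed rounded off to 4 significant figures across the worked steps — all arithmetic holds exact precision at each step — exactly one rounding is applied to each reported number; the derived quantities are rebuilt at full float precision (LOI, the five compositions, net glass mass, the totals, yield) from the weighed amounts for 500.0 lb of glass, exactly as printed in question or answer.
Oxide mass targets, per 500.0 lb enamel:
  Al2O3: 5.564% × 500.0 = 27.82 lb
  SiO2: 87.12% × 500.0 = 435.6 lb
  ZrO2: 4.984% × 500.0 = 24.92 lb
  B2O3: 1.151% × 500.0 = 5.755 lb
  Li2O: 1.183% × 500.0 = 5.915 lb
Mass-balance tally per oxide from the weights as reported, against the basis in use (delivered sums recover each target within answer rounding):
  Al2O3: 324.8·0.003000 + 129.4·0.1681 + 7.851·0.6481 = 27.81 lb (target 27.82 lb)
  SiO2: 324.8·0.9950 + 129.4·0.7762 + 36.93·0.3242 = 435.6 lb (target 435.6 lb)
  ZrO2: 36.93·0.6748 = 24.92 lb (target 24.92 lb)
  B2O3: 10.23·0.5625 = 5.754 lb (target 5.755 lb)
  Li2O: 129.4·0.04570 = 5.914 lb (target 5.915 lb)
Auditing the glass mass value: Σ batch − LOI loss = 500.0 lb (per-oxide target masses sum to 500.0 lb; basis as stated: 500.0 lb — any gap is answer rounding).
Batch total: Σ batch = 509.2 lb; loss to ignition Σ batch·LOI = 9.219 lb; yield: glass divided by total = 98.19%.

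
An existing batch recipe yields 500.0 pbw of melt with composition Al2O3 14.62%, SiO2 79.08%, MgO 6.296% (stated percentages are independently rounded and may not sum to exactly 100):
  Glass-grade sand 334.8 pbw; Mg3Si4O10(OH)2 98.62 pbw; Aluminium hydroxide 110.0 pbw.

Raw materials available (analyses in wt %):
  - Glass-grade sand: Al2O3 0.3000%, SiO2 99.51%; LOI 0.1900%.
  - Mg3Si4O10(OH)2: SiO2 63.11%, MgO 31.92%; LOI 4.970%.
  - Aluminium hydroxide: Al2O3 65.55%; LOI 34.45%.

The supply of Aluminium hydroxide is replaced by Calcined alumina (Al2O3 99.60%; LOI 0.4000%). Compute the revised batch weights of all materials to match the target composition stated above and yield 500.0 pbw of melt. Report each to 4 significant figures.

Every computation keeps exact precision at every stage. The intermediate values are shown rounded to 4 significant digits — every reported number is rounded once only. Derived quantities, which include the totals, ignition loss, the yield, the three compositions, glass mass, are carried in full float precision, as written in the question or the answer, from the batch weights per 500.0 pbw of glass.
The oxide mass targets at 500.0 pbw melt:
  Al2O3: 14.62% × 500.0 = 73.10 pbw
  SiO2: 79.08% × 500.0 = 395.4 pbw
  MgO: 6.296% × 500.0 = 31.48 pbw
Balance tally, oxide-wise, using the reported weights, per the basis as stated (sum by sum, the targets are met inside rounding margins):
  Al2O3: 334.8·0.003000 + 72.39·0.9960 = 73.10 pbw (target 73.10 pbw)
  SiO2: 334.8·0.9951 + 98.62·0.6311 = 395.4 pbw (target 395.4 pbw)
  MgO: 98.62·0.3192 = 31.48 pbw (target 31.48 pbw)
Consistency of the glass mass: batch Σ − ignition loss = 500.0 pbw (targets for the oxides total 500.0 pbw; against the stated basis, 500.0 pbw — rounding explains the deltas).
Batch total: Σ batch = 505.8 pbw; the LOI term Σ batch·LOI equals 5.827 pbw; yield, glass over the total, = 98.85%.

Revised batch per 500.0 pbw melt:
  Glass-grade sand: 334.8 pbw
  Mg3Si4O10(OH)2: 98.62 pbw
  Calcined alumina: 72.39 pbw
Total batch = 505.8 pbw; LOI loss = 5.827 pbw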